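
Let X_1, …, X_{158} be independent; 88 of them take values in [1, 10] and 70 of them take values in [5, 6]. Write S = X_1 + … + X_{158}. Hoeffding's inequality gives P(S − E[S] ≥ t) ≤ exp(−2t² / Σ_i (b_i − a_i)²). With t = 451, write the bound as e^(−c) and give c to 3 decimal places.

Σ(b_i − a_i)² = 88·9² + 70·1² = 7198.
c = 2t² / 7198 = 2·451² / 7198 = 56.5160.

56.516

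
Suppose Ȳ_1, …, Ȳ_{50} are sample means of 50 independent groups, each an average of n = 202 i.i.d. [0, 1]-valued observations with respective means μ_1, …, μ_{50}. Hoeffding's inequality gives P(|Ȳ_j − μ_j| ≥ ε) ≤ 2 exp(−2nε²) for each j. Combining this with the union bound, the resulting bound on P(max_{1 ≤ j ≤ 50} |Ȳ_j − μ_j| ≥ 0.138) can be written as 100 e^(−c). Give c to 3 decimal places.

Union bound over the 50 events: P(max_{1 ≤ j ≤ 50} |Ȳ_j − μ_j| ≥ 0.138) ≤ 50·2·exp(−2nε²) = 100 exp(−2·202·0.138²).
So c = 2·202·0.138² = 7.6938.

7.694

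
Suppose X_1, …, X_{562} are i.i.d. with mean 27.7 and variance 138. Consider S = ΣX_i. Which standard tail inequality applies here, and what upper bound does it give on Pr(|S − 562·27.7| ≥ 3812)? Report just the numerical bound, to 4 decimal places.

0.0053

With mean and variance of each term known, Chebyshev's inequality bounds the deviation of the sum (or sample mean).
Var(S) = n·Var(X_i) = 562·138 = 77556.
Chebyshev: Pr(|S − 562·27.7| ≥ 3812) ≤ Var(S)/3812² = 77556/14531344 = 0.0053.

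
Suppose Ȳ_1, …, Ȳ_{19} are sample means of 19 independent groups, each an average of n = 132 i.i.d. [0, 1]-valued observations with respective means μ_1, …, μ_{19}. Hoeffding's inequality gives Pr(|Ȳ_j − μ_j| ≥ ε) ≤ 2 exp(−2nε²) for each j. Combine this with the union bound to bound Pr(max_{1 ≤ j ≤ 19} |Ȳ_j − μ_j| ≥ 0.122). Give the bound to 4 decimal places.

0.7469

Per-experiment Hoeffding bound: 2·exp(−2·132·0.122²) = 2·exp(−3.92938) = 0.039312.
Union bound over 19 events: 19·0.039312 = 0.74693.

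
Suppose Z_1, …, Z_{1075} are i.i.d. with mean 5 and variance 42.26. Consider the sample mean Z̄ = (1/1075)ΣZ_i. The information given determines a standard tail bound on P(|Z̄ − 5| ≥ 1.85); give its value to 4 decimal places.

With mean and variance of each term known, Chebyshev's inequality bounds the deviation of the sum (or sample mean).
Var(Z̄) = Var(Z_i)/n = 42.26/1075 = 0.039312.
Chebyshev: P(|Z̄ − 5| ≥ 1.85) ≤ Var(Z̄)/(1.85)² = 42.26/(1075·1.85²) = 0.0115.

0.0115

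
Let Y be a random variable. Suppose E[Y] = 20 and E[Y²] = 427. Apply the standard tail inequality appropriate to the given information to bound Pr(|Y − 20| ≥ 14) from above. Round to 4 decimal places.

0.1378

The first two moments determine the variance, so Chebyshev's inequality is the sharpest standard bound available.
Var(Y) = E[Y²] − (E[Y])² = 427 − 400 = 27.
Chebyshev's inequality: Pr(|Y − μ| ≥ t) ≤ Var(Y)/t² = 27/196 = 0.1378.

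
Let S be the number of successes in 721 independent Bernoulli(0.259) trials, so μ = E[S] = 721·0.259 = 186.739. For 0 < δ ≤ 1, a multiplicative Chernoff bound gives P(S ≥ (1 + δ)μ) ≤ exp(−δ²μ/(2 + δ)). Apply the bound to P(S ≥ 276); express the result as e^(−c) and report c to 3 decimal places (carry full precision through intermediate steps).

17.218

Write 276 = (1 + δ)μ, so δ = 276/186.739 − 1 = 0.4779987…
Then the exponent is δ²μ/(2 + δ) = (276 − μ)² / (μ·(2 + δ)) = 17.218186.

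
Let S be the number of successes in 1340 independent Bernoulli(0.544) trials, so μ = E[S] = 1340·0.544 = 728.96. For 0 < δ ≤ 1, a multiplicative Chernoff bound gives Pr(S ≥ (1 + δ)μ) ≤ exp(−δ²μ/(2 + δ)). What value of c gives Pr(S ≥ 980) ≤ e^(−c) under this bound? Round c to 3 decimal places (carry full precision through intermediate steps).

36.877

Write 980 = (1 + δ)μ, so δ = 980/728.96 − 1 = 0.344381…
Then the exponent is δ²μ/(2 + δ) = (980 − μ)² / (μ·(2 + δ)) = 36.876862.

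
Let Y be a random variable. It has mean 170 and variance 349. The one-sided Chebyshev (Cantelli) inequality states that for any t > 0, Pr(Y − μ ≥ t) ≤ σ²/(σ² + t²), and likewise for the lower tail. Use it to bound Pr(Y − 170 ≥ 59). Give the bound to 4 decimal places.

Here σ² = 349 and t = 59, so σ² + t² = 3830.
Cantelli's bound: 349/3830 = 0.0911.

0.0911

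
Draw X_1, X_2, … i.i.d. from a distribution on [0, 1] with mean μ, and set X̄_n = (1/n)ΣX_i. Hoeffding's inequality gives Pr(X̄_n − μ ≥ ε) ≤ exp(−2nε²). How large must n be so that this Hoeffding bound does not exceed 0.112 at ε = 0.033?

Require exp(−2nε²) ≤ 0.112, i.e. 2nε² ≥ ln(1/0.112) = 2.189256.
So n ≥ 2.189256 / (2·0.033²) = 1005.168.
The smallest integer n is 1006.

1006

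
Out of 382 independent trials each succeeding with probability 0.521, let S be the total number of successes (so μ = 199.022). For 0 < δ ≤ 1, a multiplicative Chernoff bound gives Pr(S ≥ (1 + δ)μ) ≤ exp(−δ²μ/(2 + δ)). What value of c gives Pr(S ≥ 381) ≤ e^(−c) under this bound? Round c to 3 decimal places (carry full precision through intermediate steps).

Write 381 = (1 + δ)μ, so δ = 381/199.022 − 1 = 0.9143612…
Then the exponent is δ²μ/(2 + δ) = (381 − μ)² / (μ·(2 + δ)) = 57.094373.

57.094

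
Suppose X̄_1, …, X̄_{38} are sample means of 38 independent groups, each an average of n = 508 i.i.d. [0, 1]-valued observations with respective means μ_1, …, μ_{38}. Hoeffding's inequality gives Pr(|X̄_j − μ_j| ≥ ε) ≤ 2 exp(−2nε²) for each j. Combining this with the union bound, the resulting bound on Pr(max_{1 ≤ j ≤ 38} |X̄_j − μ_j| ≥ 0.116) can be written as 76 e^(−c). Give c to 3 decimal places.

13.671

Union bound over the 38 events: Pr(max_{1 ≤ j ≤ 38} |X̄_j − μ_j| ≥ 0.116) ≤ 38·2·exp(−2nε²) = 76 exp(−2·508·0.116²).
So c = 2·508·0.116² = 13.6713.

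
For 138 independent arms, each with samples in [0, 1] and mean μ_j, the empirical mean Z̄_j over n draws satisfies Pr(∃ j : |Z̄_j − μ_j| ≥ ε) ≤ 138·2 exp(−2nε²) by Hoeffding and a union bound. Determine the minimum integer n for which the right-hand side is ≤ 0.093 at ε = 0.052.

1479

Need 2·138·exp(−2nε²) ≤ 0.093, i.e. exp(−2nε²) ≤ 0.093/276.
So 2nε² ≥ ln(276/0.093) = 7.995557.
Hence n ≥ 7.995557/(2·0.052²) = 1478.468.
The smallest integer n is 1479.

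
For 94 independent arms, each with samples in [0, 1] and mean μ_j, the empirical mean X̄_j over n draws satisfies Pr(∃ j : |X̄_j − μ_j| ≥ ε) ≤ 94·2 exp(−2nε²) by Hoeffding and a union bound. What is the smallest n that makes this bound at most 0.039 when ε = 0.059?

1219

Need 2·94·exp(−2nε²) ≤ 0.039, i.e. exp(−2nε²) ≤ 0.039/188.
So 2nε² ≥ ln(188/0.039) = 8.480636.
Hence n ≥ 8.480636/(2·0.059²) = 1218.132.
The smallest integer n is 1219.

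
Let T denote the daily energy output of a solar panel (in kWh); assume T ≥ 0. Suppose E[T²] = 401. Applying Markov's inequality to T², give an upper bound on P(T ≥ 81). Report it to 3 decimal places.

Since T ≥ 0, the event {T ≥ 81} is the same as {T² ≥ 6561}.
Markov's inequality applied to T² gives P(T² ≥ 6561) ≤ E[T²]/6561 = 401/6561 = 0.0611.

0.061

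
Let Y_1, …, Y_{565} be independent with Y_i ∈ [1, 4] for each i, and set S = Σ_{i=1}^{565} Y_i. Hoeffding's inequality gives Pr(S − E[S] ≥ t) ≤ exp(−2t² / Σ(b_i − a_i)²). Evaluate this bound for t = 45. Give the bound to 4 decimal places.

0.4509

Σ(b_i − a_i)² = 565·(3)² = 5085.
Exponent = 2·45²/5085 = 0.7965.
Bound = exp(−0.7965) = 0.45092.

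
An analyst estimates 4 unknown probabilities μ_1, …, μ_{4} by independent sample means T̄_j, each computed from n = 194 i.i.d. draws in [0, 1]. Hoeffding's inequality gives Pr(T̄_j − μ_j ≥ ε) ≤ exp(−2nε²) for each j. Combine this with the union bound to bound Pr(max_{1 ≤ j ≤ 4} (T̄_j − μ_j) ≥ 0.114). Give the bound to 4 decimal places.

0.0258

Per-experiment Hoeffding bound: exp(−2·194·0.114²) = exp(−5.04245) = 0.0064579.
Union bound over 4 events: 4·0.0064579 = 0.02583.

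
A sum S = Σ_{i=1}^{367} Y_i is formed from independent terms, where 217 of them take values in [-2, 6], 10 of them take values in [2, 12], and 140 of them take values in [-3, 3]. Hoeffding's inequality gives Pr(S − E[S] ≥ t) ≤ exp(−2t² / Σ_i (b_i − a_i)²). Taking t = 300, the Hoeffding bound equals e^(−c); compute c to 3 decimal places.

9.033

Σ(b_i − a_i)² = 217·8² + 10·10² + 140·6² = 19928.
c = 2t² / 19928 = 2·300² / 19928 = 9.0325.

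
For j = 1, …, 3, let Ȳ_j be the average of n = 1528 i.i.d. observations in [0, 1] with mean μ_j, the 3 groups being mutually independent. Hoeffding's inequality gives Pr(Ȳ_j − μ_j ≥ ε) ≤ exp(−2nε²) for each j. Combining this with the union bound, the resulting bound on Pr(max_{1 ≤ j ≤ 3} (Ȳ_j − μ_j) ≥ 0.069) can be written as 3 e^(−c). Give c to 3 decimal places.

14.550

Union bound over the 3 events: Pr(max_{1 ≤ j ≤ 3} (Ȳ_j − μ_j) ≥ 0.069) ≤ 3·exp(−2nε²) = 3 exp(−2·1528·0.069²).
So c = 2·1528·0.069² = 14.5496.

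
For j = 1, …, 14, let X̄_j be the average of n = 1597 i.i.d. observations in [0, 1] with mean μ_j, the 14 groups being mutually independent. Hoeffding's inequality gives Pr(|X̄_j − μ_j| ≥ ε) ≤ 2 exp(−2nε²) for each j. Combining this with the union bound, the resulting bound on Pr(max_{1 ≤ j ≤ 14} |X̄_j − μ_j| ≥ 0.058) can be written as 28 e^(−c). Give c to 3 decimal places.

Union bound over the 14 events: Pr(max_{1 ≤ j ≤ 14} |X̄_j − μ_j| ≥ 0.058) ≤ 14·2·exp(−2nε²) = 28 exp(−2·1597·0.058²).
So c = 2·1597·0.058² = 10.7446.

10.745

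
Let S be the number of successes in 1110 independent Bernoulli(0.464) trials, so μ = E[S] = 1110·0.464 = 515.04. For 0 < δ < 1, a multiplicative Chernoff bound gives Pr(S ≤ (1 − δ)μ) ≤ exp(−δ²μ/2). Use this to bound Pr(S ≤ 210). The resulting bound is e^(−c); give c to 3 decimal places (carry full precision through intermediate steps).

90.332

Write 210 = (1 − δ)μ, so δ = 1 − 210/515.04 = 0.5922647…
Then the exponent is δ²μ/2 = (μ − 210)²/(2μ) = 90.332209.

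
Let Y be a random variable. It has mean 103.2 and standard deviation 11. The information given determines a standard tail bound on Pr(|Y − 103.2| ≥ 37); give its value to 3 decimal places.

0.088

Mean and variance are known, so Chebyshev's inequality applies.
Chebyshev: Pr(|Y − μ| ≥ t) ≤ Var(Y)/t².
Var(Y) = σ² = 11² = 121.
Bound = 121 / 1369 = 0.0884.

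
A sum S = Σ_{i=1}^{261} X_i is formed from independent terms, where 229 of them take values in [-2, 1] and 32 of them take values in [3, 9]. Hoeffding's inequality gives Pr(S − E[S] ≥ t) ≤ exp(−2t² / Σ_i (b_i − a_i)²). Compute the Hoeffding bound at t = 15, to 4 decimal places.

0.8693

Σ(b_i − a_i)² = 229·3² + 32·6² = 3213.
Exponent = 2·15² / 3213 = 0.14006.
Bound = exp(−0.14006) = 0.86931.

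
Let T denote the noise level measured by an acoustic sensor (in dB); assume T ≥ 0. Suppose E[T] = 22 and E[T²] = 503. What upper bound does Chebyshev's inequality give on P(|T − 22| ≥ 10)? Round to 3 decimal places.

0.190

Var(T) = E[T²] − (E[T])² = 503 − 484 = 19.
Chebyshev's inequality: P(|T − μ| ≥ t) ≤ Var(T)/t² = 19/100 = 0.1900.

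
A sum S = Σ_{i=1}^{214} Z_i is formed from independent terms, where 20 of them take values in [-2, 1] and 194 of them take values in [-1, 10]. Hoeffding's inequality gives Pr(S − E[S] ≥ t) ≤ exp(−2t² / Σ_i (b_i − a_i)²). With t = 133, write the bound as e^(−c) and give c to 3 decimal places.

Σ(b_i − a_i)² = 20·3² + 194·11² = 23654.
c = 2t² / 23654 = 2·133² / 23654 = 1.4956.

1.496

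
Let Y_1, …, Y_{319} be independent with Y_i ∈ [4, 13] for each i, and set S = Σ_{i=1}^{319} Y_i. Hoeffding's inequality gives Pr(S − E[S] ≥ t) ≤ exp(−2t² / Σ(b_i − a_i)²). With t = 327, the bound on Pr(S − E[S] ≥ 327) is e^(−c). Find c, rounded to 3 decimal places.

Σ(b_i − a_i)² = 319·(9)² = 25839.
c = 2t²/25839 = 2·327²/25839 = 8.2766.

8.277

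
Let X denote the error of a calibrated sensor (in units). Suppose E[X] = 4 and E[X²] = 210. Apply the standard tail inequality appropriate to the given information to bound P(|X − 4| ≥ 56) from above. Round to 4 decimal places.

0.0619

The first two moments determine the variance, so Chebyshev's inequality is the sharpest standard bound available.
Var(X) = E[X²] − (E[X])² = 210 − 16 = 194.
Chebyshev's inequality: P(|X − μ| ≥ t) ≤ Var(X)/t² = 194/3136 = 0.0619.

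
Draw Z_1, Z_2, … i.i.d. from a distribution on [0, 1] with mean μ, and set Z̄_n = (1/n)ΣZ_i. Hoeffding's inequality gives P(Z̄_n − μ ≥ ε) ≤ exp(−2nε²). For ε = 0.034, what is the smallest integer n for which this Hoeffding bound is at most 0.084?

1072

Require exp(−2nε²) ≤ 0.084, i.e. 2nε² ≥ ln(1/0.084) = 2.476938.
So n ≥ 2.476938 / (2·0.034²) = 1071.340.
The smallest integer n is 1072.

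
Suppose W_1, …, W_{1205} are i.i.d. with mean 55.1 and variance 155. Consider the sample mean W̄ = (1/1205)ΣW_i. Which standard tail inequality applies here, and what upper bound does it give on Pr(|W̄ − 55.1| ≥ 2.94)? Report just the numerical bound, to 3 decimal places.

0.015

With mean and variance of each term known, Chebyshev's inequality bounds the deviation of the sum (or sample mean).
Var(W̄) = Var(W_i)/n = 155/1205 = 0.12863.
Chebyshev: Pr(|W̄ − 55.1| ≥ 2.94) ≤ Var(W̄)/(2.94)² = 155/(1205·2.94²) = 0.0149.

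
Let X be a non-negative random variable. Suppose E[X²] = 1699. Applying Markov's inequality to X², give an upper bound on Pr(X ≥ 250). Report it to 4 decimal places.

0.0272

Since X ≥ 0, the event {X ≥ 250} is the same as {X² ≥ 62500}.
Markov's inequality applied to X² gives Pr(X² ≥ 62500) ≤ E[X²]/62500 = 1699/62500 = 0.0272.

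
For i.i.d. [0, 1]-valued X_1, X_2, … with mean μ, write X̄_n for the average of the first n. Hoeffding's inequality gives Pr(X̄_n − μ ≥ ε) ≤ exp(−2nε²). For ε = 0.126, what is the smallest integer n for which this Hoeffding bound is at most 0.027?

114

Require exp(−2nε²) ≤ 0.027, i.e. 2nε² ≥ ln(1/0.027) = 3.611918.
So n ≥ 3.611918 / (2·0.126²) = 113.754.
The smallest integer n is 114.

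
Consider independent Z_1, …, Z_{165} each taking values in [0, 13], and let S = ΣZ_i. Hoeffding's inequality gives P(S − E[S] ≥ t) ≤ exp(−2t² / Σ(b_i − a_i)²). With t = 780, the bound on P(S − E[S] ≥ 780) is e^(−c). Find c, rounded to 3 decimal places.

Σ(b_i − a_i)² = 165·(13)² = 27885.
c = 2t²/27885 = 2·780²/27885 = 43.6364.

43.636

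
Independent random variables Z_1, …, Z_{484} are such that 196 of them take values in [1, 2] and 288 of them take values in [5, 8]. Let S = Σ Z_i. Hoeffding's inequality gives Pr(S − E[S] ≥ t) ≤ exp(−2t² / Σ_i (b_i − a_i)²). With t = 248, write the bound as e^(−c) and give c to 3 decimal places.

Σ(b_i − a_i)² = 196·1² + 288·3² = 2788.
c = 2t² / 2788 = 2·248² / 2788 = 44.1205.

44.121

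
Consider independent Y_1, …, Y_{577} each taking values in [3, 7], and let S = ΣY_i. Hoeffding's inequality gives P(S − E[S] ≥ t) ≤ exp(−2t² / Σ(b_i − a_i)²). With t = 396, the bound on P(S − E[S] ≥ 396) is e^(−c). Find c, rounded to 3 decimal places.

33.972

Σ(b_i − a_i)² = 577·(4)² = 9232.
c = 2t²/9232 = 2·396²/9232 = 33.9723.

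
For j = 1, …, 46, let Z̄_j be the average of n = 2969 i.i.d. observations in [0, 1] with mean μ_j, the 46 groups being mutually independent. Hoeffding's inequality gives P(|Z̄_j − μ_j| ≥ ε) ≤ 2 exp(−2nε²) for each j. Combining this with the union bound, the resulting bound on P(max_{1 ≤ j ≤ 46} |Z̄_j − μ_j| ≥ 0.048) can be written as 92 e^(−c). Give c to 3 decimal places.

Union bound over the 46 events: P(max_{1 ≤ j ≤ 46} |Z̄_j − μ_j| ≥ 0.048) ≤ 46·2·exp(−2nε²) = 92 exp(−2·2969·0.048²).
So c = 2·2969·0.048² = 13.6812.

13.681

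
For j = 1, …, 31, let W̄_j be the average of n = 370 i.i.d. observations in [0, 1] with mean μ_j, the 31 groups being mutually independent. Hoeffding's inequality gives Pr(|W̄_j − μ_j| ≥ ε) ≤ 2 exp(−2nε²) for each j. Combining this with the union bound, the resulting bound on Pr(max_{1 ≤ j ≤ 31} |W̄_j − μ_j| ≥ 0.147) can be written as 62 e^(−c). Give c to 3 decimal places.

15.991

Union bound over the 31 events: Pr(max_{1 ≤ j ≤ 31} |W̄_j − μ_j| ≥ 0.147) ≤ 31·2·exp(−2nε²) = 62 exp(−2·370·0.147²).
So c = 2·370·0.147² = 15.9907.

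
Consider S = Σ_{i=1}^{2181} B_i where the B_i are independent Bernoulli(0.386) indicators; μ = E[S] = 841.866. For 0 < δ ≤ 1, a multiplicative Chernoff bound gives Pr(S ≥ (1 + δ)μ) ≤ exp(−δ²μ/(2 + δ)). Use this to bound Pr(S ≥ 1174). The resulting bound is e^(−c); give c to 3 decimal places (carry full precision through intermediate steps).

Write 1174 = (1 + δ)μ, so δ = 1174/841.866 − 1 = 0.3945212…
Then the exponent is δ²μ/(2 + δ) = (1174 − μ)² / (μ·(2 + δ)) = 54.722384.

54.722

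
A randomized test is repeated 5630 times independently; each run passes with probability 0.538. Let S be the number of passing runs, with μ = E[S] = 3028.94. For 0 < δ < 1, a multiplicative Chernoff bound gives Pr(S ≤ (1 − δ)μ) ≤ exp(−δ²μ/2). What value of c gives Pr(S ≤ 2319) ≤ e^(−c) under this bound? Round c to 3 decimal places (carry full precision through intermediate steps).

Write 2319 = (1 − δ)μ, so δ = 1 − 2319/3028.94 = 0.2343856…
Then the exponent is δ²μ/2 = (μ − 2319)²/(2μ) = 83.199866.

83.200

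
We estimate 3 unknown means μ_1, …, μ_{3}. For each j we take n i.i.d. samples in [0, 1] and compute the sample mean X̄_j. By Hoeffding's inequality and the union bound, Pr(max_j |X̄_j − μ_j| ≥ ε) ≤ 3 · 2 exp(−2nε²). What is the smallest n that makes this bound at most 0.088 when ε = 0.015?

9383

Need 2·3·exp(−2nε²) ≤ 0.088, i.e. exp(−2nε²) ≤ 0.088/6.
So 2nε² ≥ ln(6/0.088) = 4.222178.
Hence n ≥ 4.222178/(2·0.015²) = 9382.618.
The smallest integer n is 9383.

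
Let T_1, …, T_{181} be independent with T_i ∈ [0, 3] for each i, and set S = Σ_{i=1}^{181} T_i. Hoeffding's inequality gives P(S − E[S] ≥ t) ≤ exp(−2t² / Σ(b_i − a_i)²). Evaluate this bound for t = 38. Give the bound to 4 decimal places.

0.1698

Σ(b_i − a_i)² = 181·(3)² = 1629.
Exponent = 2·38²/1629 = 1.7729.
Bound = exp(−1.7729) = 0.16985.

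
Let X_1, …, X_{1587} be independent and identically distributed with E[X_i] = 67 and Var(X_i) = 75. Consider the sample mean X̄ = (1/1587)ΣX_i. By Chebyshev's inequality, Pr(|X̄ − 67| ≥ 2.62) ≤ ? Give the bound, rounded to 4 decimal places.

Var(X̄) = Var(X_i)/n = 75/1587 = 0.047259.
Chebyshev: Pr(|X̄ − 67| ≥ 2.62) ≤ Var(X̄)/(2.62)² = 75/(1587·2.62²) = 0.0069.

0.0069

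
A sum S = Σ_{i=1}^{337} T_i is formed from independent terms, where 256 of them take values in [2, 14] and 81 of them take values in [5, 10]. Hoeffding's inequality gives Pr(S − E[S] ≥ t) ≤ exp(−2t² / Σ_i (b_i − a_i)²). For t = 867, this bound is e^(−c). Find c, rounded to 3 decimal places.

38.658

Σ(b_i − a_i)² = 256·12² + 81·5² = 38889.
c = 2t² / 38889 = 2·867² / 38889 = 38.6582.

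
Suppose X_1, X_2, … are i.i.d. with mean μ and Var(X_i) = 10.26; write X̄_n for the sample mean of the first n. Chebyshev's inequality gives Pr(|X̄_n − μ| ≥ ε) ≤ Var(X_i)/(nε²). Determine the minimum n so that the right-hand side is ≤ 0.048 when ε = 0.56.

Require 10.26/(n·0.56²) ≤ 0.048, i.e. n ≥ 10.26/(0.048·0.56²) = 681.601.
The smallest integer n is 682.

682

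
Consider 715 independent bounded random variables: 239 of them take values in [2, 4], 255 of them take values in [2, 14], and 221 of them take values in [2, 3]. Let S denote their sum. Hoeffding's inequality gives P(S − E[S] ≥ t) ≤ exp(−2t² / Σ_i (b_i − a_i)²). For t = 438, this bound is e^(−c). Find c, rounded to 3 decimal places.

Σ(b_i − a_i)² = 239·2² + 255·12² + 221·1² = 37897.
c = 2t² / 37897 = 2·438² / 37897 = 10.1245.

10.124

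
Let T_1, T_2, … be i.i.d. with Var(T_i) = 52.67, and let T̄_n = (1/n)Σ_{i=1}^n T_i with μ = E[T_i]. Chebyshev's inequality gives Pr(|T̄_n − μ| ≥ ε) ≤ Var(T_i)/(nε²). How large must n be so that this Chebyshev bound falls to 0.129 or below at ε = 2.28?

79

Require 52.67/(n·2.28²) ≤ 0.129, i.e. n ≥ 52.67/(0.129·2.28²) = 78.542.
The smallest integer n is 79.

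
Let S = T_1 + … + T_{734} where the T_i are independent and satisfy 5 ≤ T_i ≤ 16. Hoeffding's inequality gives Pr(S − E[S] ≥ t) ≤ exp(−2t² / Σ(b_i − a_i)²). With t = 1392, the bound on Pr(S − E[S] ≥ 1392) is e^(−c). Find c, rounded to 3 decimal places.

43.634

Σ(b_i − a_i)² = 734·(11)² = 88814.
c = 2t²/88814 = 2·1392²/88814 = 43.6342.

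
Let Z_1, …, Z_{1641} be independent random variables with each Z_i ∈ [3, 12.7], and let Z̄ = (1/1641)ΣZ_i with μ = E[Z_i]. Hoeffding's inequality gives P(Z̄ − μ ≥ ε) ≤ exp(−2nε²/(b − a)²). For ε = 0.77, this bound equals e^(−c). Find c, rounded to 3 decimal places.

c = 2nε²/(b − a)² = 2·1641·0.77² / 9.7² = 20.6812.

20.681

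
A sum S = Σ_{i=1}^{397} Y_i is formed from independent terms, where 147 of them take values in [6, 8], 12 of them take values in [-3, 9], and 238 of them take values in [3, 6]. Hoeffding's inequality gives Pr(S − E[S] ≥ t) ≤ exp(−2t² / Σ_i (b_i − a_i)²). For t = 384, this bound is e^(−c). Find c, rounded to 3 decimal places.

Σ(b_i − a_i)² = 147·2² + 12·12² + 238·3² = 4458.
c = 2t² / 4458 = 2·384² / 4458 = 66.1534.

66.153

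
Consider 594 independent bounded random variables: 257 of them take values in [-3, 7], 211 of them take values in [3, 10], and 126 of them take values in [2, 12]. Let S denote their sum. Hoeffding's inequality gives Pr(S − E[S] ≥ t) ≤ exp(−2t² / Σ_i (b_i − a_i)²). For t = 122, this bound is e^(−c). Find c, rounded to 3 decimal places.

0.612

Σ(b_i − a_i)² = 257·10² + 211·7² + 126·10² = 48639.
c = 2t² / 48639 = 2·122² / 48639 = 0.6120.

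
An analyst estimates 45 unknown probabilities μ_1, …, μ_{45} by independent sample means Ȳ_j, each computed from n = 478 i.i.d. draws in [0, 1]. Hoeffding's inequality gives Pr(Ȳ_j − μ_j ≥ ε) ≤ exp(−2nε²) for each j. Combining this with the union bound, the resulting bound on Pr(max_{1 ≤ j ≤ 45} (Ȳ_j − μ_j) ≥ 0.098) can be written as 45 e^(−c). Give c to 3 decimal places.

9.181

Union bound over the 45 events: Pr(max_{1 ≤ j ≤ 45} (Ȳ_j − μ_j) ≥ 0.098) ≤ 45·exp(−2nε²) = 45 exp(−2·478·0.098²).
So c = 2·478·0.098² = 9.1814.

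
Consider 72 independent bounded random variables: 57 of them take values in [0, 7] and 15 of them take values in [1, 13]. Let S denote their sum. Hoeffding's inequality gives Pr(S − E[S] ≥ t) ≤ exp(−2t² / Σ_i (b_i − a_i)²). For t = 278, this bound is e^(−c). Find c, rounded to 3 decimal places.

31.207

Σ(b_i − a_i)² = 57·7² + 15·12² = 4953.
c = 2t² / 4953 = 2·278² / 4953 = 31.2069.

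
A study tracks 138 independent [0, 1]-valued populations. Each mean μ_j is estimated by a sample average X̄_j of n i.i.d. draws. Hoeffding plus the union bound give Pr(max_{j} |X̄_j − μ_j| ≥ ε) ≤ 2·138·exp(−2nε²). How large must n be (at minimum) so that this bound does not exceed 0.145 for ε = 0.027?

Need 2·138·exp(−2nε²) ≤ 0.145, i.e. exp(−2nε²) ≤ 0.145/276.
So 2nε² ≥ ln(276/0.145) = 7.551422.
Hence n ≥ 7.551422/(2·0.027²) = 5179.302.
The smallest integer n is 5180.

5180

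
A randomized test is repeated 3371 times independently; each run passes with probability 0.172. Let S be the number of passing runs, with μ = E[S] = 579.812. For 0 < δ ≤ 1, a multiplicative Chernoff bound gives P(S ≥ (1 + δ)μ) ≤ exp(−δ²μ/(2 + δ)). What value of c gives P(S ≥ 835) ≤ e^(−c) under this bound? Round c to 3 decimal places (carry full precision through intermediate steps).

Write 835 = (1 + δ)μ, so δ = 835/579.812 − 1 = 0.440122…
Then the exponent is δ²μ/(2 + δ) = (835 − μ)² / (μ·(2 + δ)) = 46.027964.

46.028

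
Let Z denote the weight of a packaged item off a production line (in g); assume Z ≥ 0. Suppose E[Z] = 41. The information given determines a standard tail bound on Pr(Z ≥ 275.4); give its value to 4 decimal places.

Only the mean of a non-negative variable is known, so Markov's inequality is the applicable tail bound.
Markov's inequality: for a non-negative random variable, Pr(Z ≥ a) ≤ E[Z]/a.
Here E[Z] = 41 and a = 275.4, so the bound is 41/275.4 = 0.1489.

0.1489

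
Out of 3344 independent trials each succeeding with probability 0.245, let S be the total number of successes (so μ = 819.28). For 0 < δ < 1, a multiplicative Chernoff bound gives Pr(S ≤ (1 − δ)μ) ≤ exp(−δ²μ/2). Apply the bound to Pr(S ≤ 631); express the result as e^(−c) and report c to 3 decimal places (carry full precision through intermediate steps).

Write 631 = (1 − δ)μ, so δ = 1 − 631/819.28 = 0.2298115…
Then the exponent is δ²μ/2 = (μ − 631)²/(2μ) = 21.634459.

21.634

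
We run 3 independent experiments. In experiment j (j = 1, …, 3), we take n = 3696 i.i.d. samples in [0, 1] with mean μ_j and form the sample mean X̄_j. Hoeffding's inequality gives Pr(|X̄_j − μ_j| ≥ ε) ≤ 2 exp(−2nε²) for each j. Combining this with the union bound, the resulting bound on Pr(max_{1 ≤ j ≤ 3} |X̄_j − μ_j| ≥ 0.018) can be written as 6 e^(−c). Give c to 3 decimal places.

2.395

Union bound over the 3 events: Pr(max_{1 ≤ j ≤ 3} |X̄_j − μ_j| ≥ 0.018) ≤ 3·2·exp(−2nε²) = 6 exp(−2·3696·0.018²).
So c = 2·3696·0.018² = 2.3950.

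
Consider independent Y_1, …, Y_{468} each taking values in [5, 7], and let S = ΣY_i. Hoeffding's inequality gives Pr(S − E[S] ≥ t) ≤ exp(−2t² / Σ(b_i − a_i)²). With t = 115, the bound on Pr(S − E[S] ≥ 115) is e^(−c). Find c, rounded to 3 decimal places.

14.129

Σ(b_i − a_i)² = 468·(2)² = 1872.
c = 2t²/1872 = 2·115²/1872 = 14.1293.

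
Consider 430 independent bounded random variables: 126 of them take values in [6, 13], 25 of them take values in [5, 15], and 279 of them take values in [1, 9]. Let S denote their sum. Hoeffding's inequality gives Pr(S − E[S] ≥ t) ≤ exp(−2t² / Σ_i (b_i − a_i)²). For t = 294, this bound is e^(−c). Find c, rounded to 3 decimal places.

6.516

Σ(b_i − a_i)² = 126·7² + 25·10² + 279·8² = 26530.
c = 2t² / 26530 = 2·294² / 26530 = 6.5161.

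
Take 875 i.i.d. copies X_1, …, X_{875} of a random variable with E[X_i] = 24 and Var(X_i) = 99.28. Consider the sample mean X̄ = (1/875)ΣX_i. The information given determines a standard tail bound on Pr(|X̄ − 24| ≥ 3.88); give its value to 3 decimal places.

With mean and variance of each term known, Chebyshev's inequality bounds the deviation of the sum (or sample mean).
Var(X̄) = Var(X_i)/n = 99.28/875 = 0.11346.
Chebyshev: Pr(|X̄ − 24| ≥ 3.88) ≤ Var(X̄)/(3.88)² = 99.28/(875·3.88²) = 0.0075.

0.008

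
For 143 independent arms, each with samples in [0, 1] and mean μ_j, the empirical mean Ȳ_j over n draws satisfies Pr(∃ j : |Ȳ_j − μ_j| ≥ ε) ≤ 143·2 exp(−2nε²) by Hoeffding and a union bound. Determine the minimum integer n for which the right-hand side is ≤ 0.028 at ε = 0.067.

Need 2·143·exp(−2nε²) ≤ 0.028, i.e. exp(−2nε²) ≤ 0.028/286.
So 2nε² ≥ ln(286/0.028) = 9.231543.
Hence n ≥ 9.231543/(2·0.067²) = 1028.240.
The smallest integer n is 1029.

1029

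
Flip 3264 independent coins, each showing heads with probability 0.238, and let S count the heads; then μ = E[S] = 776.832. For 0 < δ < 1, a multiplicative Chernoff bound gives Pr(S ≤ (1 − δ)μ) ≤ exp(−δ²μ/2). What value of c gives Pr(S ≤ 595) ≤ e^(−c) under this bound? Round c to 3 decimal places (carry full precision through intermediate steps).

Write 595 = (1 − δ)μ, so δ = 1 − 595/776.832 = 0.2340686…
Then the exponent is δ²μ/2 = (μ − 595)²/(2μ) = 21.280583.

21.281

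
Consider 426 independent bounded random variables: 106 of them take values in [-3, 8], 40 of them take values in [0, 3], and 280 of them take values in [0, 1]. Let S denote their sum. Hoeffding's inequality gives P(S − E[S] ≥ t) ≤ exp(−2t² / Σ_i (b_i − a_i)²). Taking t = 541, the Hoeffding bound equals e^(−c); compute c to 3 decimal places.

43.470

Σ(b_i − a_i)² = 106·11² + 40·3² + 280·1² = 13466.
c = 2t² / 13466 = 2·541² / 13466 = 43.4696.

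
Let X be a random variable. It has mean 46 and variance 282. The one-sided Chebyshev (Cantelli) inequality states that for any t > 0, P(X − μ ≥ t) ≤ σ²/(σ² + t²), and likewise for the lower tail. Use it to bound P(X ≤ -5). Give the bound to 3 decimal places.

0.098

Here σ² = 282 and t = 51, so σ² + t² = 2883.
Cantelli's bound: 282/2883 = 0.0978.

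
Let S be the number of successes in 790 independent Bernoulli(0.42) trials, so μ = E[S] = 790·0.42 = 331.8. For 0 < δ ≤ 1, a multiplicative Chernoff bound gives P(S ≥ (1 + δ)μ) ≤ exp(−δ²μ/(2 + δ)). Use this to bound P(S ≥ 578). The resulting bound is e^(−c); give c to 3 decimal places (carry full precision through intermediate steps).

Write 578 = (1 + δ)μ, so δ = 578/331.8 − 1 = 0.7420133…
Then the exponent is δ²μ/(2 + δ) = (578 − μ)² / (μ·(2 + δ)) = 66.623917.

66.624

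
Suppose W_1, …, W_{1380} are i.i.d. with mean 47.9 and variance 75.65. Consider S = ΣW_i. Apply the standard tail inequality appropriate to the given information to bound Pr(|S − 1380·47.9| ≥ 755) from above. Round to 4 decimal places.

0.1831

With mean and variance of each term known, Chebyshev's inequality bounds the deviation of the sum (or sample mean).
Var(S) = n·Var(W_i) = 1380·75.65 = 104397.
Chebyshev: Pr(|S − 1380·47.9| ≥ 755) ≤ Var(S)/755² = 104397/570025 = 0.1831.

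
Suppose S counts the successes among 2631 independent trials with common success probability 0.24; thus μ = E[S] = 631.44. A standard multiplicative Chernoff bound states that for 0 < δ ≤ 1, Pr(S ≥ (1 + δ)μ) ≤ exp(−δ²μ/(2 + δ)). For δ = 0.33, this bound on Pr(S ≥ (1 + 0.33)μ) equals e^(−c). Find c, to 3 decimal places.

29.512

c = δ²μ/(2 + δ) = 0.33²·631.44/(2 + 0.33) = 29.5124.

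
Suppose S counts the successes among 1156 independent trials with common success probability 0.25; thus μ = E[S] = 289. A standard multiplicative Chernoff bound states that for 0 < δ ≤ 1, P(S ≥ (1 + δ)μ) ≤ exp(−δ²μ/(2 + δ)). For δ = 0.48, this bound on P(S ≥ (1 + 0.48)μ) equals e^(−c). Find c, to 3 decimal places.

26.849

c = δ²μ/(2 + δ) = 0.48²·289/(2 + 0.48) = 26.8490.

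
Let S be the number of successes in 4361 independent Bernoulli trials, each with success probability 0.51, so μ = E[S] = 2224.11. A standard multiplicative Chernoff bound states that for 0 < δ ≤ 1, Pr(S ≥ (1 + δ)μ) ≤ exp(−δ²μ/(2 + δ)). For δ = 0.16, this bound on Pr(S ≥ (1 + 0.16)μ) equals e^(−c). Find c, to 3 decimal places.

26.360

c = δ²μ/(2 + δ) = 0.16²·2224.11/(2 + 0.16) = 26.3598.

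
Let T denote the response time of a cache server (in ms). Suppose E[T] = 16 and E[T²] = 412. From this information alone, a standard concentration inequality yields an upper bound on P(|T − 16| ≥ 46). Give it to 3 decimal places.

0.074

The first two moments determine the variance, so Chebyshev's inequality is the sharpest standard bound available.
Var(T) = E[T²] − (E[T])² = 412 − 256 = 156.
Chebyshev's inequality: P(|T − μ| ≥ t) ≤ Var(T)/t² = 156/2116 = 0.0737.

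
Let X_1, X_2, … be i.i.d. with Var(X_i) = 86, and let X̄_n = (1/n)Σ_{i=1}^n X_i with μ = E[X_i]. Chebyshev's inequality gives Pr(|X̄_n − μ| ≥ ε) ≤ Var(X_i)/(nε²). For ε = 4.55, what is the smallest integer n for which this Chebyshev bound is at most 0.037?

Require 86/(n·4.55²) ≤ 0.037, i.e. n ≥ 86/(0.037·4.55²) = 112.273.
The smallest integer n is 113.

113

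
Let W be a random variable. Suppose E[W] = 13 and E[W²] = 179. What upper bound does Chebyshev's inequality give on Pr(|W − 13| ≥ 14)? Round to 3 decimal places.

0.051

Var(W) = E[W²] − (E[W])² = 179 − 169 = 10.
Chebyshev's inequality: Pr(|W − μ| ≥ t) ≤ Var(W)/t² = 10/196 = 0.0510.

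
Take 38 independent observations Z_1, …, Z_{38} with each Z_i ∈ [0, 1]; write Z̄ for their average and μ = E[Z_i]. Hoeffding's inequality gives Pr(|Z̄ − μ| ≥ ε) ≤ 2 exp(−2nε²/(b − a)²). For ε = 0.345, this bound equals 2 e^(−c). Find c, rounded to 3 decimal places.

9.046

c = 2nε²/(b − a)² = 2·38·0.345² / 1² = 9.0459.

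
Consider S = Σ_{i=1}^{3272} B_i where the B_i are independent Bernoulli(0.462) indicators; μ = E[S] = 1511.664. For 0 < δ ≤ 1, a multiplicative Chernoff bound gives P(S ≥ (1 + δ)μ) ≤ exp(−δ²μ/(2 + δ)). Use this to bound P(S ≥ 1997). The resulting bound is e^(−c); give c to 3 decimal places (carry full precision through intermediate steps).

Write 1997 = (1 + δ)μ, so δ = 1997/1511.664 − 1 = 0.3210608…
Then the exponent is δ²μ/(2 + δ) = (1997 − μ)² / (μ·(2 + δ)) = 67.134109.

67.134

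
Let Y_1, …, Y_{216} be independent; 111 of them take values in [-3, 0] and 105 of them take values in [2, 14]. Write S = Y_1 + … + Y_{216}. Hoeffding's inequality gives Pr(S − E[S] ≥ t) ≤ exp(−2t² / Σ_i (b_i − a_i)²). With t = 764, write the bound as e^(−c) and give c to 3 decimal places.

72.423

Σ(b_i − a_i)² = 111·3² + 105·12² = 16119.
c = 2t² / 16119 = 2·764² / 16119 = 72.4234.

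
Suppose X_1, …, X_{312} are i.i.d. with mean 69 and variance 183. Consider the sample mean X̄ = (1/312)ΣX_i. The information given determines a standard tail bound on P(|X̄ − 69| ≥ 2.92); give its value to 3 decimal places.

0.069

With mean and variance of each term known, Chebyshev's inequality bounds the deviation of the sum (or sample mean).
Var(X̄) = Var(X_i)/n = 183/312 = 0.58654.
Chebyshev: P(|X̄ − 69| ≥ 2.92) ≤ Var(X̄)/(2.92)² = 183/(312·2.92²) = 0.0688.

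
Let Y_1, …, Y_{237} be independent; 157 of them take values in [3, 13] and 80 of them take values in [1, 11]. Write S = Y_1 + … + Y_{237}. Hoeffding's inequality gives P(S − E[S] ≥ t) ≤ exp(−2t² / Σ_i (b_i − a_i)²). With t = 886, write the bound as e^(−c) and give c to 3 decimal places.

Σ(b_i − a_i)² = 157·10² + 80·10² = 23700.
c = 2t² / 23700 = 2·886² / 23700 = 66.2444.

66.244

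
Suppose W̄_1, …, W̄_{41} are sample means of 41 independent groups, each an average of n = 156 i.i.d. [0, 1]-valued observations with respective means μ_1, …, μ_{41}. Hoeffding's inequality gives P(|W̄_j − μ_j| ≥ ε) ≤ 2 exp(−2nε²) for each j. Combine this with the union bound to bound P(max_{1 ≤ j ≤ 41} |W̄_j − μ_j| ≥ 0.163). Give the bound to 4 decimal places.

0.0206

Per-experiment Hoeffding bound: 2·exp(−2·156·0.163²) = 2·exp(−8.28953) = 0.00050227.
Union bound over 41 events: 41·0.00050227 = 0.02059.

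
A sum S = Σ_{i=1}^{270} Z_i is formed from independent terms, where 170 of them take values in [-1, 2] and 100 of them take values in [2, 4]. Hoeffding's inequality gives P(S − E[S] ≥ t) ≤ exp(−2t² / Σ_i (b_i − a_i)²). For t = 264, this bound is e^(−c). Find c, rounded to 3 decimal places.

Σ(b_i − a_i)² = 170·3² + 100·2² = 1930.
c = 2t² / 1930 = 2·264² / 1930 = 72.2238.

72.224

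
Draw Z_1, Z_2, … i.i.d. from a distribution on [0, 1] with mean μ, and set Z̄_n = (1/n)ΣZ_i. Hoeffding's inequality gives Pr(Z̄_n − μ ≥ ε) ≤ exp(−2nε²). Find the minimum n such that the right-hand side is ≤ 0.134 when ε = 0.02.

2513

Require exp(−2nε²) ≤ 0.134, i.e. 2nε² ≥ ln(1/0.134) = 2.009915.
So n ≥ 2.009915 / (2·0.02²) = 2512.394.
The smallest integer n is 2513.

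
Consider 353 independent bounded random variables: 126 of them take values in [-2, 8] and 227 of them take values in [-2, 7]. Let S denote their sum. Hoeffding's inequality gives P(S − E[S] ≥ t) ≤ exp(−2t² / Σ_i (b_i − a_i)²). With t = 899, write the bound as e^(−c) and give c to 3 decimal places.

52.164

Σ(b_i − a_i)² = 126·10² + 227·9² = 30987.
c = 2t² / 30987 = 2·899² / 30987 = 52.1639.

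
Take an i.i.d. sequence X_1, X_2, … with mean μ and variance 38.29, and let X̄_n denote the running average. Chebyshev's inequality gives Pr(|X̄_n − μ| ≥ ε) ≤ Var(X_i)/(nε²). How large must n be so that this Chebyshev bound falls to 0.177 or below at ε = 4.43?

12

Require 38.29/(n·4.43²) ≤ 0.177, i.e. n ≥ 38.29/(0.177·4.43²) = 11.023.
The smallest integer n is 12.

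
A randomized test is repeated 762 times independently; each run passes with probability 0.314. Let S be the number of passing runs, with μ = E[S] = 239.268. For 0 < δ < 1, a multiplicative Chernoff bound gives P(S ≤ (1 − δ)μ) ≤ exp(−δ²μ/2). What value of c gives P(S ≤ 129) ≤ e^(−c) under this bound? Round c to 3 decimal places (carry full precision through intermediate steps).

25.409

Write 129 = (1 − δ)μ, so δ = 1 − 129/239.268 = 0.4608556…
Then the exponent is δ²μ/2 = (μ − 129)²/(2μ) = 25.408813.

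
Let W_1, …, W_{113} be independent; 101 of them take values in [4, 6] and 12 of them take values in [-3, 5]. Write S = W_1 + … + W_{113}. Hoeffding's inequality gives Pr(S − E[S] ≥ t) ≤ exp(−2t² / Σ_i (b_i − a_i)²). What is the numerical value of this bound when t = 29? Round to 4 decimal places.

0.2381

Σ(b_i − a_i)² = 101·2² + 12·8² = 1172.
Exponent = 2·29² / 1172 = 1.43515.
Bound = exp(−1.43515) = 0.23808.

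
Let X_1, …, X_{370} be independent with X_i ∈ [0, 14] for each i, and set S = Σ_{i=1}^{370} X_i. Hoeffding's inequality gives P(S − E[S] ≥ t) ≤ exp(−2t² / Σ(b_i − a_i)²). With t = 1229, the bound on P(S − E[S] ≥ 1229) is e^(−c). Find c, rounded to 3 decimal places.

Σ(b_i − a_i)² = 370·(14)² = 72520.
c = 2t²/72520 = 2·1229²/72520 = 41.6558.

41.656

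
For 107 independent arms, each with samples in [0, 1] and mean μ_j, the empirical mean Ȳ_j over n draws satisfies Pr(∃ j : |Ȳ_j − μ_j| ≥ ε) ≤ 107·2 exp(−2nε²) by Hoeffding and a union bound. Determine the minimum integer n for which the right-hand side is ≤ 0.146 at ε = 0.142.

Need 2·107·exp(−2nε²) ≤ 0.146, i.e. exp(−2nε²) ≤ 0.146/214.
So 2nε² ≥ ln(214/0.146) = 7.290125.
Hence n ≥ 7.290125/(2·0.142²) = 180.771.
The smallest integer n is 181.

181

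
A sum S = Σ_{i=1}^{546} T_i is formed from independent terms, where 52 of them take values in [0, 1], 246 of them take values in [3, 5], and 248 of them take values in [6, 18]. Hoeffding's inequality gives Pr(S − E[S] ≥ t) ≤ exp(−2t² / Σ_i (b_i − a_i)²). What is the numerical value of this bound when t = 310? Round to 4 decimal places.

Σ(b_i − a_i)² = 52·1² + 246·2² + 248·12² = 36748.
Exponent = 2·310² / 36748 = 5.23022.
Bound = exp(−5.23022) = 0.00535.

0.0054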